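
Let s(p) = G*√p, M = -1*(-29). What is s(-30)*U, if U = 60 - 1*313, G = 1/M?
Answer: -253*I*√30/29 ≈ -47.784*I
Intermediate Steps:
M = 29
G = 1/29 ≈ 0.034483
U = -253 (U = 60 - 313 = -253)
s(p) = √p/29
s(-30)*U = (√(-30)/29)*(-253) = ((I*√30)/29)*(-253) = (I*√30/29)*(-253) = -253*I*√30/29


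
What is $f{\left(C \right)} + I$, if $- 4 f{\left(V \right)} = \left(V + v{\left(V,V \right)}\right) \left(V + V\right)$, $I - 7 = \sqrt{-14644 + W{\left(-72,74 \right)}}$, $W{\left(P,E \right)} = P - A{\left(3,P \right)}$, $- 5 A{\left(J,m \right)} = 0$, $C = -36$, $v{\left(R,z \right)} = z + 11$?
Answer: $-1091 + 2 i \sqrt{3679} \approx -1091.0 + 121.31 i$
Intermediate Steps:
$v{\left(R,z \right)} = 11 + z$
$A{\left(J,m \right)} = 0$ ($A{\left(J,m \right)} = \left(- \frac{1}{5}\right) 0 = 0$)
$W{\left(P,E \right)} = P$ ($W{\left(P,E \right)} = P - 0 = P + 0 = P$)
$I = 7 + 2 i \sqrt{3679}$ ($I = 7 + \sqrt{-14644 - 72} = 7 + \sqrt{-14716} = 7 + 2 i \sqrt{3679} \approx 7.0 + 121.31 i$)
$f{\left(V \right)} = - \frac{V \left(11 + 2 V\right)}{2}$ ($f{\left(V \right)} = - \frac{\left(V + \left(11 + V\right)\right) \left(V + V\right)}{4} = - \frac{\left(11 + 2 V\right) 2 V}{4} = - \frac{2 V \left(11 + 2 V\right)}{4} = - \frac{V \left(11 + 2 V\right)}{2}$)
$f{\left(C \right)} + I = \left(- \frac{1}{2}\right) \left(-36\right) \left(11 + 2 \left(-36\right)\right) + \left(7 + 2 i \sqrt{3679}\right) = \left(- \frac{1}{2}\right) \left(-36\right) \left(11 - 72\right) + \left(7 + 2 i \sqrt{3679}\right) = \left(- \frac{1}{2}\right) \left(-36\right) \left(-61\right) + \left(7 + 2 i \sqrt{3679}\right) = -1098 + \left(7 + 2 i \sqrt{3679}\right) = -1091 + 2 i \sqrt{3679}$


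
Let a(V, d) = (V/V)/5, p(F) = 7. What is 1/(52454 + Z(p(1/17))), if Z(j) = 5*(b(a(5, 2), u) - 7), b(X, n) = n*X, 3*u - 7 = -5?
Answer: 3/157259 ≈ 1.9077e-5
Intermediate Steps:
a(V, d) = ⅕ (a(V, d) = 1*(⅕) = ⅕)
u = ⅔ (u = 7/3 + (⅓)*(-5) = 7/3 - 5/3 = ⅔ ≈ 0.66667)
b(X, n) = X*n
Z(j) = -103/3 (Z(j) = 5*((⅕)*(⅔) - 7) = 5*(2/15 - 7) = 5*(-103/15) = -103/3)
1/(52454 + Z(p(1/17))) = 1/(52454 - 103/3) = 1/(157259/3) = 3/157259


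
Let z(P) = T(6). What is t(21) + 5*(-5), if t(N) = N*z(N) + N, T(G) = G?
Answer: 122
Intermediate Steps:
z(P) = 6
t(N) = 7*N (t(N) = N*6 + N = 6*N + N = 7*N)
t(21) + 5*(-5) = 7*21 + 5*(-5) = 147 - 25 = 122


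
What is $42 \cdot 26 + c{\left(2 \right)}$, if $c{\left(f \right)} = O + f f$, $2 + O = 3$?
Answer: $1097$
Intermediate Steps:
$O = 1$ ($O = -2 + 3 = 1$)
$c{\left(f \right)} = 1 + f^{2}$ ($c{\left(f \right)} = 1 + f f = 1 + f^{2}$)
$42 \cdot 26 + c{\left(2 \right)} = 42 \cdot 26 + \left(1 + 2^{2}\right) = 1092 + \left(1 + 4\right) = 1092 + 5 = 1097$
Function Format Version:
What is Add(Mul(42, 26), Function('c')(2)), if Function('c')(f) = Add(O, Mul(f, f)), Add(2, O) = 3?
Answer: 1097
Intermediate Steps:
O = 1 (O = Add(-2, 3) = 1)
Function('c')(f) = Add(1, Pow(f, 2)) (Function('c')(f) = Add(1, Mul(f, f)) = Add(1, Pow(f, 2)))
Add(Mul(42, 26), Function('c')(2)) = Add(Mul(42, 26), Add(1, Pow(2, 2))) = Add(1092, Add(1, 4)) = Add(1092, 5) = 1097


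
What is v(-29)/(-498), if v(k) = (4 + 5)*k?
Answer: 87/166 ≈ 0.52410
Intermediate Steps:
v(k) = 9*k
v(-29)/(-498) = (9*(-29))/(-498) = -261*(-1/498) = 87/166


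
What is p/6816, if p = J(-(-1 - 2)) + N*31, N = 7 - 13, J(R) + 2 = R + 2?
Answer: -61/2272 ≈ -0.026849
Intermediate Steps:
J(R) = R (J(R) = -2 + (R + 2) = -2 + (2 + R) = R)
N = -6
p = -183 (p = -(-1 - 2) - 6*31 = -1*(-3) - 186 = 3 - 186 = -183)
p/6816 = -183/6816 = -183*1/6816 = -61/2272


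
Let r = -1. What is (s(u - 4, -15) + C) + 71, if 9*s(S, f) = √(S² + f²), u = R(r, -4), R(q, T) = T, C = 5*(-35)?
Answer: -919/9 ≈ -102.11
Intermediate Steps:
C = -175
u = -4
s(S, f) = √(S² + f²)/9
(s(u - 4, -15) + C) + 71 = (√((-4 - 4)² + (-15)²)/9 - 175) + 71 = (√((-8)² + 225)/9 - 175) + 71 = (√(64 + 225)/9 - 175) + 71 = (√289/9 - 175) + 71 = ((⅑)*17 - 175) + 71 = (17/9 - 175) + 71 = -1558/9 + 71 = -919/9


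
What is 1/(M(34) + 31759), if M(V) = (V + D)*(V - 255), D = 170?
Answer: -1/13325 ≈ -7.5047e-5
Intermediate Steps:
M(V) = (-255 + V)*(170 + V) (M(V) = (V + 170)*(V - 255) = (170 + V)*(-255 + V) = (-255 + V)*(170 + V))
1/(M(34) + 31759) = 1/((-43350 + 34**2 - 85*34) + 31759) = 1/((-43350 + 1156 - 2890) + 31759) = 1/(-45084 + 31759) = 1/(-13325) = -1/13325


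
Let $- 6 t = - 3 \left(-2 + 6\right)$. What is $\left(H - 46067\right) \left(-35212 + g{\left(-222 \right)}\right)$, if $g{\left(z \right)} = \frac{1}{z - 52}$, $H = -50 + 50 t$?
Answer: $\frac{443976111513}{274} \approx 1.6204 \cdot 10^{9}$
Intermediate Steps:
$t = 2$ ($t = - \frac{\left(-3\right) \left(-2 + 6\right)}{6} = - \frac{\left(-3\right) 4}{6} = \left(- \frac{1}{6}\right) \left(-12\right) = 2$)
$H = 50$ ($H = -50 + 50 \cdot 2 = -50 + 100 = 50$)
$g{\left(z \right)} = \frac{1}{-52 + z}$
$\left(H - 46067\right) \left(-35212 + g{\left(-222 \right)}\right) = \left(50 - 46067\right) \left(-35212 + \frac{1}{-52 - 222}\right) = - 46017 \left(-35212 + \frac{1}{-274}\right) = - 46017 \left(-35212 - \frac{1}{274}\right) = \left(-46017\right) \left(- \frac{9648089}{274}\right) = \frac{443976111513}{274}$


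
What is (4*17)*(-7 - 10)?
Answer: -1156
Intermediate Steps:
(4*17)*(-7 - 10) = 68*(-17) = -1156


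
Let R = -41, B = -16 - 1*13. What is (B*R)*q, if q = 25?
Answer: 29725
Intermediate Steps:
B = -29 (B = -16 - 13 = -29)
(B*R)*q = -29*(-41)*25 = 1189*25 = 29725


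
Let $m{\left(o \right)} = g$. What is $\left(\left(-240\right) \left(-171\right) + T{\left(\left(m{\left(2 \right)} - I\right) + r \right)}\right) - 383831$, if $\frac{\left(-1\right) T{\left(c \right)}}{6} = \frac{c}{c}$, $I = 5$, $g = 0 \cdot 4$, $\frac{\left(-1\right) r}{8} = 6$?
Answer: $-342797$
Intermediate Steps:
$r = -48$ ($r = \left(-8\right) 6 = -48$)
$g = 0$
$m{\left(o \right)} = 0$
$T{\left(c \right)} = -6$ ($T{\left(c \right)} = - 6 \frac{c}{c} = \left(-6\right) 1 = -6$)
$\left(\left(-240\right) \left(-171\right) + T{\left(\left(m{\left(2 \right)} - I\right) + r \right)}\right) - 383831 = \left(\left(-240\right) \left(-171\right) - 6\right) - 383831 = \left(41040 - 6\right) - 383831 = 41034 - 383831 = -342797$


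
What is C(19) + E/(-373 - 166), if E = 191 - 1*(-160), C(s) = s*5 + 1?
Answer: 51393/539 ≈ 95.349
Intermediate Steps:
C(s) = 1 + 5*s (C(s) = 5*s + 1 = 1 + 5*s)
E = 351 (E = 191 + 160 = 351)
C(19) + E/(-373 - 166) = (1 + 5*19) + 351/(-373 - 166) = (1 + 95) + 351/(-539) = 96 - 1/539*351 = 96 - 351/539 = 51393/539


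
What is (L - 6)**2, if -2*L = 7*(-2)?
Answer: 1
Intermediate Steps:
L = 7 (L = -7*(-2)/2 = -1/2*(-14) = 7)
(L - 6)**2 = (7 - 6)**2 = 1**2 = 1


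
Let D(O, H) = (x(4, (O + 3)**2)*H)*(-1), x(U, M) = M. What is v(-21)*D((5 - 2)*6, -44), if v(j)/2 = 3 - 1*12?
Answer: -349272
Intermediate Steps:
v(j) = -18 (v(j) = 2*(3 - 1*12) = 2*(3 - 12) = 2*(-9) = -18)
D(O, H) = -H*(3 + O)**2 (D(O, H) = ((O + 3)**2*H)*(-1) = ((3 + O)**2*H)*(-1) = (H*(3 + O)**2)*(-1) = -H*(3 + O)**2)
v(-21)*D((5 - 2)*6, -44) = -(-18)*(-44)*(3 + (5 - 2)*6)**2 = -(-18)*(-44)*(3 + 3*6)**2 = -(-18)*(-44)*(3 + 18)**2 = -(-18)*(-44)*21**2 = -(-18)*(-44)*441 = -18*19404 = -349272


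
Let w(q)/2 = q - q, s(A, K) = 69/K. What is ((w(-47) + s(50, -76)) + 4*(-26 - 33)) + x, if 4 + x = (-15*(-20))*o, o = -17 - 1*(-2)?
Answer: -360309/76 ≈ -4740.9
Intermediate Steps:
o = -15 (o = -17 + 2 = -15)
w(q) = 0 (w(q) = 2*(q - q) = 2*0 = 0)
x = -4504 (x = -4 - 15*(-20)*(-15) = -4 + 300*(-15) = -4 - 4500 = -4504)
((w(-47) + s(50, -76)) + 4*(-26 - 33)) + x = ((0 + 69/(-76)) + 4*(-26 - 33)) - 4504 = ((0 + 69*(-1/76)) + 4*(-59)) - 4504 = ((0 - 69/76) - 236) - 4504 = (-69/76 - 236) - 4504 = -18005/76 - 4504 = -360309/76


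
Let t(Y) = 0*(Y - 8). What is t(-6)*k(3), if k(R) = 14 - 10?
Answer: 0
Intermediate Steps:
k(R) = 4
t(Y) = 0 (t(Y) = 0*(-8 + Y) = 0)
t(-6)*k(3) = 0*4 = 0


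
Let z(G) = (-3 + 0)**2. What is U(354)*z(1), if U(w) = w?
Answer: 3186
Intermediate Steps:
z(G) = 9 (z(G) = (-3)**2 = 9)
U(354)*z(1) = 354*9 = 3186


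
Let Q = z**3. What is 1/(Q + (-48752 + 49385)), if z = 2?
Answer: 1/641 ≈ 0.0015601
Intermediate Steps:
Q = 8 (Q = 2**3 = 8)
1/(Q + (-48752 + 49385)) = 1/(8 + (-48752 + 49385)) = 1/(8 + 633) = 1/641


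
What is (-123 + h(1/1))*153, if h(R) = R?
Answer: -18666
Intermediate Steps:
(-123 + h(1/1))*153 = (-123 + 1/1)*153 = (-123 + 1)*153 = -122*153 = -18666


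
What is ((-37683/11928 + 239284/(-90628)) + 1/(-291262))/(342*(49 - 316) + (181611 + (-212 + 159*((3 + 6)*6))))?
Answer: -466772534233/7941536518802264 ≈ -5.8776e-5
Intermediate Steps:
((-37683/11928 + 239284/(-90628)) + 1/(-291262))/(342*(49 - 316) + (181611 + (-212 + 159*((3 + 6)*6)))) = ((-37683*1/11928 + 239284*(-1/90628)) - 1/291262)/(342*(-267) + (181611 + (-212 + 159*(9*6)))) = ((-12561/3976 - 367/139) - 1/291262)/(-91314 + (181611 + (-212 + 159*54))) = (-3205171/552664 - 1/291262)/(-91314 + (181611 + (-212 + 8586))) = -466772534233/(80485010984*(-91314 + (181611 + 8374))) = -466772534233/(80485010984*(-91314 + 189985)) = -466772534233/80485010984/98671 = -466772534233/80485010984*1/98671 = -466772534233/7941536518802264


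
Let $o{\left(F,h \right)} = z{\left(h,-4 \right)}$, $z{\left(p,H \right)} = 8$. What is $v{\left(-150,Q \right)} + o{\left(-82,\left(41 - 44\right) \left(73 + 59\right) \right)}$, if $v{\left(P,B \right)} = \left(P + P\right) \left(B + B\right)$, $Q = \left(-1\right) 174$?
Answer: $104408$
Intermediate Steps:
$Q = -174$
$o{\left(F,h \right)} = 8$
$v{\left(P,B \right)} = 4 B P$ ($v{\left(P,B \right)} = 2 P 2 B = 4 B P$)
$v{\left(-150,Q \right)} + o{\left(-82,\left(41 - 44\right) \left(73 + 59\right) \right)} = 4 \left(-174\right) \left(-150\right) + 8 = 104400 + 8 = 104408$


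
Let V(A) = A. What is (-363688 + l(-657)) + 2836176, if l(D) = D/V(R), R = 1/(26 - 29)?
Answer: 2474459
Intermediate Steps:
R = -⅓ (R = 1/(-3) = -⅓ ≈ -0.33333)
l(D) = -3*D (l(D) = D/(-⅓) = D*(-3) = -3*D)
(-363688 + l(-657)) + 2836176 = (-363688 - 3*(-657)) + 2836176 = (-363688 + 1971) + 2836176 = -361717 + 2836176 = 2474459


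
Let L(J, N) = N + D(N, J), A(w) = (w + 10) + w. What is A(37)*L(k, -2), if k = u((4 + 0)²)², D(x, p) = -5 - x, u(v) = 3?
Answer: -420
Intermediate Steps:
A(w) = 10 + 2*w (A(w) = (10 + w) + w = 10 + 2*w)
k = 9 (k = 3² = 9)
L(J, N) = -5 (L(J, N) = N + (-5 - N) = -5)
A(37)*L(k, -2) = (10 + 2*37)*(-5) = (10 + 74)*(-5) = 84*(-5) = -420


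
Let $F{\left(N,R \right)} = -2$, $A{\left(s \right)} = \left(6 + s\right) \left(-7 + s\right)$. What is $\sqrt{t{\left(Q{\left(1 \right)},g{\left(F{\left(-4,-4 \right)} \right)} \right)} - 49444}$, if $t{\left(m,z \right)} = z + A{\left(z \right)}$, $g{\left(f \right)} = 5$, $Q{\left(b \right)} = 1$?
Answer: $i \sqrt{49461} \approx 222.4 i$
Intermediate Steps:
$A{\left(s \right)} = \left(-7 + s\right) \left(6 + s\right)$
$t{\left(m,z \right)} = -42 + z^{2}$ ($t{\left(m,z \right)} = z - \left(42 + z - z^{2}\right) = -42 + z^{2}$)
$\sqrt{t{\left(Q{\left(1 \right)},g{\left(F{\left(-4,-4 \right)} \right)} \right)} - 49444} = \sqrt{\left(-42 + 5^{2}\right) - 49444} = \sqrt{\left(-42 + 25\right) - 49444} = \sqrt{-17 - 49444} = \sqrt{-49461} = i \sqrt{49461}$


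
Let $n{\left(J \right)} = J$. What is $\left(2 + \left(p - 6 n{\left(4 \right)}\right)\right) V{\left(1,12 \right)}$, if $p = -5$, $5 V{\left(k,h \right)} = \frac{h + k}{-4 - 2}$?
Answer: $\frac{117}{10} \approx 11.7$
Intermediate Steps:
$V{\left(k,h \right)} = - \frac{h}{30} - \frac{k}{30}$ ($V{\left(k,h \right)} = \frac{\left(h + k\right) \frac{1}{-4 - 2}}{5} = \frac{\left(h + k\right) \frac{1}{-6}}{5} = \frac{\left(h + k\right) \left(- \frac{1}{6}\right)}{5} = \frac{- \frac{h}{6} - \frac{k}{6}}{5} = - \frac{h}{30} - \frac{k}{30}$)
$\left(2 + \left(p - 6 n{\left(4 \right)}\right)\right) V{\left(1,12 \right)} = \left(2 - 29\right) \left(\left(- \frac{1}{30}\right) 12 - \frac{1}{30}\right) = \left(2 - 29\right) \left(- \frac{2}{5} - \frac{1}{30}\right) = \left(2 - 29\right) \left(- \frac{13}{30}\right) = \left(-27\right) \left(- \frac{13}{30}\right) = \frac{117}{10}$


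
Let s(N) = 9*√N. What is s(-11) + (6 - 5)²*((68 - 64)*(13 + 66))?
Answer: 316 + 9*I*√11 ≈ 316.0 + 29.85*I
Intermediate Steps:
s(-11) + (6 - 5)²*((68 - 64)*(13 + 66)) = 9*√(-11) + (6 - 5)²*((68 - 64)*(13 + 66)) = 9*(I*√11) + 1²*(4*79) = 9*I*√11 + 1*316 = 9*I*√11 + 316 = 316 + 9*I*√11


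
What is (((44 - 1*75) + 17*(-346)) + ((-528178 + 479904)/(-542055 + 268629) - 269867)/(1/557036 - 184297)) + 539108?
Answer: 7483393867863660484409/14034965287387683 ≈ 5.3320e+5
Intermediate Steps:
(((44 - 1*75) + 17*(-346)) + ((-528178 + 479904)/(-542055 + 268629) - 269867)/(1/557036 - 184297)) + 539108 = (((44 - 75) - 5882) + (-48274/(-273426) - 269867)/(1/557036 - 184297)) + 539108 = ((-31 - 5882) + (-48274*(-1/273426) - 269867)/(-102660063691/557036)) + 539108 = (-5913 + (24137/136713 - 269867)*(-557036/102660063691)) + 539108 = (-5913 - 36894303034/136713*(-557036/102660063691)) + 539108 = (-5913 + 20551454984847224/14034965287387683) + 539108 = -82968198289338522355/14034965287387683 + 539108 = 7483393867863660484409/14034965287387683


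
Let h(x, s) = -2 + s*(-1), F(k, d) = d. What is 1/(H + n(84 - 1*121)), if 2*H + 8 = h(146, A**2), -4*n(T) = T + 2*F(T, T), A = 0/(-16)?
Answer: 4/91 ≈ 0.043956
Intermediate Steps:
A = 0 (A = 0*(-1/16) = 0)
h(x, s) = -2 - s
n(T) = -3*T/4 (n(T) = -(T + 2*T)/4 = -3*T/4)
H = -5 (H = -4 + (-2 - 1*0**2)/2 = -4 + (-2 - 1*0)/2 = -4 + (-2 + 0)/2 = -4 + (1/2)*(-2) = -4 - 1 = -5)
1/(H + n(84 - 1*121)) = 1/(-5 - 3*(84 - 1*121)/4) = 1/(-5 - 3*(84 - 121)/4) = 1/(-5 - 3/4*(-37)) = 1/(-5 + 111/4) = 1/(91/4) = 4/91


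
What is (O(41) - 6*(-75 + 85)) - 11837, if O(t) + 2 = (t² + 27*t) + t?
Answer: -9070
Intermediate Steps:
O(t) = -2 + t² + 28*t (O(t) = -2 + ((t² + 27*t) + t) = -2 + (t² + 28*t) = -2 + t² + 28*t)
(O(41) - 6*(-75 + 85)) - 11837 = ((-2 + 41² + 28*41) - 6*(-75 + 85)) - 11837 = ((-2 + 1681 + 1148) - 6*10) - 11837 = (2827 - 60) - 11837 = 2767 - 11837 = -9070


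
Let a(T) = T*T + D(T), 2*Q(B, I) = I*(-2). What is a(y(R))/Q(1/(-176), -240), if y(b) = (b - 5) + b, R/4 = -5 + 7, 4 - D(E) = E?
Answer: 19/40 ≈ 0.47500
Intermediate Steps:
D(E) = 4 - E
Q(B, I) = -I (Q(B, I) = (I*(-2))/2 = (-2*I)/2 = -I)
R = 8 (R = 4*(-5 + 7) = 4*2 = 8)
y(b) = -5 + 2*b (y(b) = (-5 + b) + b = -5 + 2*b)
a(T) = 4 + T**2 - T (a(T) = T*T + (4 - T) = T**2 + (4 - T) = 4 + T**2 - T)
a(y(R))/Q(1/(-176), -240) = (4 + (-5 + 2*8)**2 - (-5 + 2*8))/((-1*(-240))) = (4 + (-5 + 16)**2 - (-5 + 16))/240 = (4 + 11**2 - 1*11)*(1/240) = (4 + 121 - 11)*(1/240) = 114*(1/240) = 19/40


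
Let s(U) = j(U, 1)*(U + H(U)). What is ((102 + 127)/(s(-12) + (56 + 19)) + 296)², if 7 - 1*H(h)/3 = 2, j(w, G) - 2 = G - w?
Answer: 1277991001/14400 ≈ 88749.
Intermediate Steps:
j(w, G) = 2 + G - w (j(w, G) = 2 + (G - w) = 2 + G - w)
H(h) = 15 (H(h) = 21 - 3*2 = 21 - 6 = 15)
s(U) = (3 - U)*(15 + U) (s(U) = (2 + 1 - U)*(U + 15) = (3 - U)*(15 + U))
((102 + 127)/(s(-12) + (56 + 19)) + 296)² = ((102 + 127)/((3 - 1*(-12))*(15 - 12) + (56 + 19)) + 296)² = (229/((3 + 12)*3 + 75) + 296)² = (229/(15*3 + 75) + 296)² = (229/(45 + 75) + 296)² = (229/120 + 296)² = (35749/120)² = 1277991001/14400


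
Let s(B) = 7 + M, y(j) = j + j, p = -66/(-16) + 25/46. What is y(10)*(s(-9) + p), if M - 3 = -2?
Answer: 11655/46 ≈ 253.37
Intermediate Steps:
M = 1 (M = 3 - 2 = 1)
p = 859/184 (p = -66*(-1/16) + 25*(1/46) = 33/8 + 25/46 = 859/184 ≈ 4.6685)
y(j) = 2*j
s(B) = 8 (s(B) = 7 + 1 = 8)
y(10)*(s(-9) + p) = (2*10)*(8 + 859/184) = 20*(2331/184) = 11655/46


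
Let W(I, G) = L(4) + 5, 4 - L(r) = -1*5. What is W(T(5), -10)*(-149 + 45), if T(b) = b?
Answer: -1456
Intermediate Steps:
L(r) = 9 (L(r) = 4 - (-1)*5 = 4 - 1*(-5) = 4 + 5 = 9)
W(I, G) = 14 (W(I, G) = 9 + 5 = 14)
W(T(5), -10)*(-149 + 45) = 14*(-149 + 45) = 14*(-104) = -1456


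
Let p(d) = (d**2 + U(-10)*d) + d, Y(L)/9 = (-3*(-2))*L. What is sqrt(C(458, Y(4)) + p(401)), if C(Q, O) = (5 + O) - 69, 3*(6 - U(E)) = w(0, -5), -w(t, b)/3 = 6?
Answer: sqrt(166166) ≈ 407.63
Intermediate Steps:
w(t, b) = -18 (w(t, b) = -3*6 = -18)
Y(L) = 54*L (Y(L) = 9*((-3*(-2))*L) = 9*(6*L) = 54*L)
U(E) = 12 (U(E) = 6 - 1/3*(-18) = 6 + 6 = 12)
p(d) = d**2 + 13*d (p(d) = (d**2 + 12*d) + d = d**2 + 13*d)
C(Q, O) = -64 + O
sqrt(C(458, Y(4)) + p(401)) = sqrt((-64 + 54*4) + 401*(13 + 401)) = sqrt((-64 + 216) + 401*414) = sqrt(152 + 166014) = sqrt(166166)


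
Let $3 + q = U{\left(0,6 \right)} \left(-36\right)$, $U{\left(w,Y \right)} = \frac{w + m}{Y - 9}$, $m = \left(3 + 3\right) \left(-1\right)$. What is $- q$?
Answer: $75$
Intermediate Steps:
$m = -6$ ($m = 6 \left(-1\right) = -6$)
$U{\left(w,Y \right)} = \frac{-6 + w}{-9 + Y}$ ($U{\left(w,Y \right)} = \frac{w - 6}{Y - 9} = \frac{-6 + w}{-9 + Y}$)
$q = -75$ ($q = -3 + \frac{-6 + 0}{-9 + 6} \left(-36\right) = -3 + \frac{1}{-3} \left(-6\right) \left(-36\right) = -3 + \left(- \frac{1}{3}\right) \left(-6\right) \left(-36\right) = -3 + 2 \left(-36\right) = -3 - 72 = -75$)
$- q = \left(-1\right) \left(-75\right) = 75$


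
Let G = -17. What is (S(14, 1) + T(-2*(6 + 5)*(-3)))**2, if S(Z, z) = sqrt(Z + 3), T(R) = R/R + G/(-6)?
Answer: 1141/36 + 23*sqrt(17)/3 ≈ 63.305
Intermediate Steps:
T(R) = 23/6 (T(R) = R/R - 17/(-6) = 1 - 17*(-1/6) = 1 + 17/6 = 23/6)
S(Z, z) = sqrt(3 + Z)
(S(14, 1) + T(-2*(6 + 5)*(-3)))**2 = (sqrt(3 + 14) + 23/6)**2 = (sqrt(17) + 23/6)**2 = (23/6 + sqrt(17))**2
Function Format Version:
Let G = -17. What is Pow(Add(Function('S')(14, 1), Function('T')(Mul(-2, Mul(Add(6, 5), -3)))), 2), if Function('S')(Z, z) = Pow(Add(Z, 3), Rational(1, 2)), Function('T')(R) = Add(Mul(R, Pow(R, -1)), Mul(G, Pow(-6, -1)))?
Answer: Add(Rational(1141, 36), Mul(Rational(23, 3), Pow(17, Rational(1, 2)))) ≈ 63.305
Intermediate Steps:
Function('T')(R) = Rational(23, 6) (Function('T')(R) = Add(Mul(R, Pow(R, -1)), Mul(-17, Pow(-6, -1))) = Add(1, Mul(-17, Rational(-1, 6))) = Add(1, Rational(17, 6)) = Rational(23, 6))
Function('S')(Z, z) = Pow(Add(3, Z), Rational(1, 2))
Pow(Add(Function('S')(14, 1), Function('T')(Mul(-2, Mul(Add(6, 5), -3)))), 2) = Pow(Add(Pow(Add(3, 14), Rational(1, 2)), Rational(23, 6)), 2) = Pow(Add(Pow(17, Rational(1, 2)), Rational(23, 6)), 2) = Pow(Add(Rational(23, 6), Pow(17, Rational(1, 2))), 2)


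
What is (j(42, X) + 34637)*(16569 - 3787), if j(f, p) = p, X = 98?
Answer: 443982770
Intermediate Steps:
(j(42, X) + 34637)*(16569 - 3787) = (98 + 34637)*(16569 - 3787) = 34735*12782 = 443982770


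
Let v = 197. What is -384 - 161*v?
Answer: -32101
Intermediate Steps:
-384 - 161*v = -384 - 161*197 = -384 - 31717 = -32101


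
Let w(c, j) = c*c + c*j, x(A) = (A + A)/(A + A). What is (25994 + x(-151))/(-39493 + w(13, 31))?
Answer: -25995/38921 ≈ -0.66789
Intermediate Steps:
x(A) = 1 (x(A) = (2*A)/((2*A)) = (2*A)*(1/(2*A)) = 1)
w(c, j) = c² + c*j
(25994 + x(-151))/(-39493 + w(13, 31)) = (25994 + 1)/(-39493 + 13*(13 + 31)) = 25995/(-39493 + 13*44) = 25995/(-39493 + 572) = 25995/(-38921) = 25995*(-1/38921) = -25995/38921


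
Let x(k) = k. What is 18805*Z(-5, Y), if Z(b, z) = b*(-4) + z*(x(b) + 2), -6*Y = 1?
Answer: 771005/2 ≈ 3.8550e+5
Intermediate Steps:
Y = -⅙ (Y = -⅙*1 = -⅙ ≈ -0.16667)
Z(b, z) = -4*b + z*(2 + b) (Z(b, z) = b*(-4) + z*(b + 2) = -4*b + z*(2 + b))
18805*Z(-5, Y) = 18805*(-4*(-5) + 2*(-⅙) - 5*(-⅙)) = 18805*(20 - ⅓ + ⅚) = 18805*(41/2) = 771005/2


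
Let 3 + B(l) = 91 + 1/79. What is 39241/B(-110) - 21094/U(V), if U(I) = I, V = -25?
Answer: 224167557/173825 ≈ 1289.6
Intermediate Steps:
B(l) = 6953/79 (B(l) = -3 + (91 + 1/79) = -3 + 7190/79 = 6953/79)
39241/B(-110) - 21094/U(V) = 39241/(6953/79) - 21094/(-25) = 39241*(79/6953) - 21094*(-1/25) = 3100039/6953 + 21094/25 = 224167557/173825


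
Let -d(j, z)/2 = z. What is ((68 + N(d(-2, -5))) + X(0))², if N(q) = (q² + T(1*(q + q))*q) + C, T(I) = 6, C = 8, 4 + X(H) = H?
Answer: 53824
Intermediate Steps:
X(H) = -4 + H
d(j, z) = -2*z
N(q) = 8 + q² + 6*q (N(q) = (q² + 6*q) + 8 = 8 + q² + 6*q)
((68 + N(d(-2, -5))) + X(0))² = ((68 + (8 + (-2*(-5))² + 6*(-2*(-5)))) + (-4 + 0))² = ((68 + (8 + 10² + 6*10)) - 4)² = ((68 + (8 + 100 + 60)) - 4)² = ((68 + 168) - 4)² = (236 - 4)² = 232² = 53824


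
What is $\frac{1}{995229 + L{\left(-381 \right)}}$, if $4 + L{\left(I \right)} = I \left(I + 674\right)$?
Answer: $\frac{1}{883592} \approx 1.1317 \cdot 10^{-6}$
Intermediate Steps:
$L{\left(I \right)} = -4 + I \left(674 + I\right)$ ($L{\left(I \right)} = -4 + I \left(I + 674\right) = -4 + I \left(674 + I\right)$)
$\frac{1}{995229 + L{\left(-381 \right)}} = \frac{1}{995229 + \left(-4 + \left(-381\right)^{2} + 674 \left(-381\right)\right)} = \frac{1}{995229 - 111637} = \frac{1}{883592}$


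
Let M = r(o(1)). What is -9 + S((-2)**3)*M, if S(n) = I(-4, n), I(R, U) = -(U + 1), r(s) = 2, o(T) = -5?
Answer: 5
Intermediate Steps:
I(R, U) = -1 - U (I(R, U) = -(1 + U) = -1 - U)
M = 2
S(n) = -1 - n
-9 + S((-2)**3)*M = -9 + (-1 - 1*(-2)**3)*2 = -9 + (-1 - 1*(-8))*2 = -9 + (-1 + 8)*2 = -9 + 7*2 = -9 + 14 = 5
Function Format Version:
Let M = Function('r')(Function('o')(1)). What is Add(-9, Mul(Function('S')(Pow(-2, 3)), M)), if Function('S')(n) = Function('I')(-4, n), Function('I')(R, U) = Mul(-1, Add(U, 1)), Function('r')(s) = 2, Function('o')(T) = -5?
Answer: 5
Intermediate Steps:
Function('I')(R, U) = Add(-1, Mul(-1, U)) (Function('I')(R, U) = Mul(-1, Add(1, U)) = Add(-1, Mul(-1, U)))
M = 2
Function('S')(n) = Add(-1, Mul(-1, n))
Add(-9, Mul(Function('S')(Pow(-2, 3)), M)) = Add(-9, Mul(Add(-1, Mul(-1, Pow(-2, 3))), 2)) = Add(-9, Mul(Add(-1, Mul(-1, -8)), 2)) = Add(-9, Mul(Add(-1, 8), 2)) = Add(-9, Mul(7, 2)) = Add(-9, 14) = 5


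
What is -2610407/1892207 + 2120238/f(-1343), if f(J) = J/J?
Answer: 4011926574859/1892207 ≈ 2.1202e+6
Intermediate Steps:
f(J) = 1
-2610407/1892207 + 2120238/f(-1343) = -2610407/1892207 + 2120238/1 = -2610407*1/1892207 + 2120238*1 = -2610407/1892207 + 2120238 = 4011926574859/1892207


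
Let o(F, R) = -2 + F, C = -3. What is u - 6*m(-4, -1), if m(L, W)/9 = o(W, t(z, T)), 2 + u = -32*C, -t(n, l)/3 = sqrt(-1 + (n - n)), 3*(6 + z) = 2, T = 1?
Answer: 256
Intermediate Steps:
z = -16/3 (z = -6 + (1/3)*2 = -6 + 2/3 = -16/3 ≈ -5.3333)
t(n, l) = -3*I (t(n, l) = -3*sqrt(-1 + (n - n)) = -3*sqrt(-1 + 0) = -3*I)
u = 94 (u = -2 - 32*(-3) = -2 + 96 = 94)
m(L, W) = -18 + 9*W (m(L, W) = 9*(-2 + W) = -18 + 9*W)
u - 6*m(-4, -1) = 94 - 6*(-18 + 9*(-1)) = 94 - 6*(-18 - 9) = 94 - 6*(-27) = 94 + 162 = 256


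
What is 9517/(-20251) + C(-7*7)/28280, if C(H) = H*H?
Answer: -31502587/81814040 ≈ -0.38505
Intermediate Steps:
C(H) = H²
9517/(-20251) + C(-7*7)/28280 = 9517/(-20251) + (-7*7)²/28280 = 9517*(-1/20251) + (-49)²*(1/28280) = -9517/20251 + 2401*(1/28280) = -9517/20251 + 343/4040 = -31502587/81814040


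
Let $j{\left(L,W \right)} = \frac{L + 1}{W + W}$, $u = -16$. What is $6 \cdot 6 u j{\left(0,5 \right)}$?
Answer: $- \frac{288}{5} \approx -57.6$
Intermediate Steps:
$j{\left(L,W \right)} = \frac{1 + L}{2 W}$
$6 \cdot 6 u j{\left(0,5 \right)} = 6 \cdot 6 \left(-16\right) \frac{1 + 0}{2 \cdot 5} = 6 \left(-96\right) \frac{1}{2} \cdot \frac{1}{5} \cdot 1 = \left(-576\right) \frac{1}{10} = - \frac{288}{5}$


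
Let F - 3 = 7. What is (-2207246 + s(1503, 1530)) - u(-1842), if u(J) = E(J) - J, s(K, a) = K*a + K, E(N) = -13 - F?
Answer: 92028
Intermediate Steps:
F = 10 (F = 3 + 7 = 10)
E(N) = -23 (E(N) = -13 - 1*10 = -13 - 10 = -23)
s(K, a) = K + K*a
u(J) = -23 - J
(-2207246 + s(1503, 1530)) - u(-1842) = (-2207246 + 1503*(1 + 1530)) - (-23 - 1*(-1842)) = (-2207246 + 1503*1531) - (-23 + 1842) = (-2207246 + 2301093) - 1*1819 = 93847 - 1819 = 92028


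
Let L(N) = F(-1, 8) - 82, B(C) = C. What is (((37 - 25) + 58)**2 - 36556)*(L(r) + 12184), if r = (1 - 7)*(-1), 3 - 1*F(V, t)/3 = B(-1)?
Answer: -383480784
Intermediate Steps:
F(V, t) = 12 (F(V, t) = 9 - 3*(-1) = 9 + 3 = 12)
r = 6 (r = -6*(-1) = 6)
L(N) = -70 (L(N) = 12 - 82 = -70)
(((37 - 25) + 58)**2 - 36556)*(L(r) + 12184) = (((37 - 25) + 58)**2 - 36556)*(-70 + 12184) = ((12 + 58)**2 - 36556)*12114 = (70**2 - 36556)*12114 = (4900 - 36556)*12114 = -31656*12114 = -383480784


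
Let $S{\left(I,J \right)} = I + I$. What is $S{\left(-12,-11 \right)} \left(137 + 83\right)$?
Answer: $-5280$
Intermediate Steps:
$S{\left(I,J \right)} = 2 I$
$S{\left(-12,-11 \right)} \left(137 + 83\right) = 2 \left(-12\right) \left(137 + 83\right) = \left(-24\right) 220 = -5280$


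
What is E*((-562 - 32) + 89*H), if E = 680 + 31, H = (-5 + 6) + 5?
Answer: -42660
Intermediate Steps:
H = 6 (H = 1 + 5 = 6)
E = 711
E*((-562 - 32) + 89*H) = 711*((-562 - 32) + 89*6) = 711*(-594 + 534) = 711*(-60) = -42660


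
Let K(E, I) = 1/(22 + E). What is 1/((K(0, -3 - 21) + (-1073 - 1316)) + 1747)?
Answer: -22/14123 ≈ -0.0015577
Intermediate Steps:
1/((K(0, -3 - 21) + (-1073 - 1316)) + 1747) = 1/((1/(22 + 0) + (-1073 - 1316)) + 1747) = 1/((1/22 - 2389) + 1747) = 1/(-52557/22 + 1747) = 1/(-14123/22) = -22/14123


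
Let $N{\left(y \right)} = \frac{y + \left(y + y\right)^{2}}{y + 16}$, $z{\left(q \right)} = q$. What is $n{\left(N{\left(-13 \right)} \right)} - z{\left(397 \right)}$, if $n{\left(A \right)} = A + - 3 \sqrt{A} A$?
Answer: $-176 - 663 \sqrt{221} \approx -10032.0$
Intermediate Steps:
$N{\left(y \right)} = \frac{y + 4 y^{2}}{16 + y}$ ($N{\left(y \right)} = \frac{y + \left(2 y\right)^{2}}{16 + y} = \frac{y + 4 y^{2}}{16 + y}$)
$n{\left(A \right)} = A - 3 A^{\frac{3}{2}}$
$n{\left(N{\left(-13 \right)} \right)} - z{\left(397 \right)} = \left(- \frac{13 \left(1 + 4 \left(-13\right)\right)}{16 - 13} - 3 \left(- \frac{13 \left(1 + 4 \left(-13\right)\right)}{16 - 13}\right)^{\frac{3}{2}}\right) - 397 = \left(- \frac{13 \left(1 - 52\right)}{3} - 3 \left(- \frac{13 \left(1 - 52\right)}{3}\right)^{\frac{3}{2}}\right) - 397 = \left(\left(-13\right) \frac{1}{3} \left(-51\right) - 3 \left(\left(-13\right) \frac{1}{3} \left(-51\right)\right)^{\frac{3}{2}}\right) - 397 = \left(221 - 3 \cdot 221^{\frac{3}{2}}\right) - 397 = \left(221 - 3 \cdot 221 \sqrt{221}\right) - 397 = \left(221 - 663 \sqrt{221}\right) - 397 = -176 - 663 \sqrt{221}$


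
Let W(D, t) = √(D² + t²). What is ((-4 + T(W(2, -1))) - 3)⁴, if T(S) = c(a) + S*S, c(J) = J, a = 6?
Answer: 256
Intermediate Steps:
T(S) = 6 + S² (T(S) = 6 + S*S = 6 + S²)
((-4 + T(W(2, -1))) - 3)⁴ = ((-4 + (6 + (√(2² + (-1)²))²)) - 3)⁴ = ((-4 + (6 + (√(4 + 1))²)) - 3)⁴ = ((-4 + (6 + (√5)²)) - 3)⁴ = ((-4 + (6 + 5)) - 3)⁴ = ((-4 + 11) - 3)⁴ = (7 - 3)⁴ = 4⁴ = 256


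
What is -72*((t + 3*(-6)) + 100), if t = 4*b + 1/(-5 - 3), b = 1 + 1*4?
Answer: -7335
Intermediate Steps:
b = 5 (b = 1 + 4 = 5)
t = 159/8 (t = 4*5 + 1/(-5 - 3) = 20 + 1/(-8) = 20 - ⅛ = 159/8 ≈ 19.875)
-72*((t + 3*(-6)) + 100) = -72*((159/8 + 3*(-6)) + 100) = -72*((159/8 - 18) + 100) = -72*(15/8 + 100) = -72*815/8 = -7335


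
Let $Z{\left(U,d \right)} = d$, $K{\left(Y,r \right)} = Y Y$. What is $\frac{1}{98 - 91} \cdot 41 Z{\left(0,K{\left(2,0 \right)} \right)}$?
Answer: $\frac{164}{7} \approx 23.429$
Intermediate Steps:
$K{\left(Y,r \right)} = Y^{2}$
$\frac{1}{98 - 91} \cdot 41 Z{\left(0,K{\left(2,0 \right)} \right)} = \frac{1}{98 - 91} \cdot 41 \cdot 2^{2} = \frac{1}{7} \cdot 41 \cdot 4 = \frac{41}{7} \cdot 4 = \frac{164}{7}$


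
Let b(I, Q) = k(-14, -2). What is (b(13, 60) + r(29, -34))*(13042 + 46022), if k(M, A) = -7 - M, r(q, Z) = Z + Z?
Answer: -3602904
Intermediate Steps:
r(q, Z) = 2*Z
b(I, Q) = 7 (b(I, Q) = -7 - 1*(-14) = -7 + 14 = 7)
(b(13, 60) + r(29, -34))*(13042 + 46022) = (7 + 2*(-34))*(13042 + 46022) = (7 - 68)*59064 = -61*59064 = -3602904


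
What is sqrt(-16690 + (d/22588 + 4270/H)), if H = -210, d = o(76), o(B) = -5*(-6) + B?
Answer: I*sqrt(19183288906110)/33882 ≈ 129.27*I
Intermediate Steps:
o(B) = 30 + B
d = 106 (d = 30 + 76 = 106)
sqrt(-16690 + (d/22588 + 4270/H)) = sqrt(-16690 + (106/22588 + 4270/(-210))) = sqrt(-16690 + (106*(1/22588) + 4270*(-1/210))) = sqrt(-16690 + (53/11294 - 61/3)) = sqrt(-16690 - 688775/33882) = sqrt(-566179355/33882) = I*sqrt(19183288906110)/33882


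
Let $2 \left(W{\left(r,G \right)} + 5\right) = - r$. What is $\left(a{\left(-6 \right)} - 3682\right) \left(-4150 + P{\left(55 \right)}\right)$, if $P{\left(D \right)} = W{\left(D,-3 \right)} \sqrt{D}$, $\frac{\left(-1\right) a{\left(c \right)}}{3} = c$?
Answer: $15205600 + 119080 \sqrt{55} \approx 1.6089 \cdot 10^{7}$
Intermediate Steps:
$a{\left(c \right)} = - 3 c$
$W{\left(r,G \right)} = -5 - \frac{r}{2}$ ($W{\left(r,G \right)} = -5 + \frac{\left(-1\right) r}{2} = -5 - \frac{r}{2}$)
$P{\left(D \right)} = \sqrt{D} \left(-5 - \frac{D}{2}\right)$ ($P{\left(D \right)} = \left(-5 - \frac{D}{2}\right) \sqrt{D} = \sqrt{D} \left(-5 - \frac{D}{2}\right)$)
$\left(a{\left(-6 \right)} - 3682\right) \left(-4150 + P{\left(55 \right)}\right) = \left(\left(-3\right) \left(-6\right) - 3682\right) \left(-4150 + \frac{\sqrt{55} \left(-10 - 55\right)}{2}\right) = \left(18 - 3682\right) \left(-4150 + \frac{\sqrt{55} \left(-10 - 55\right)}{2}\right) = - 3664 \left(-4150 + \frac{1}{2} \sqrt{55} \left(-65\right)\right) = - 3664 \left(-4150 - \frac{65 \sqrt{55}}{2}\right) = 15205600 + 119080 \sqrt{55}$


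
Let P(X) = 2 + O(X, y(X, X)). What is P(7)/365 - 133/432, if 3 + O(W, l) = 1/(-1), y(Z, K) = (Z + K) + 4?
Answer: -49409/157680 ≈ -0.31335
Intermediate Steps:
y(Z, K) = 4 + K + Z (y(Z, K) = (K + Z) + 4 = 4 + K + Z)
O(W, l) = -4 (O(W, l) = -3 + 1/(-1) = -3 + 1*(-1) = -3 - 1 = -4)
P(X) = -2 (P(X) = 2 - 4 = -2)
P(7)/365 - 133/432 = -2/365 - 133/432 = -49409/157680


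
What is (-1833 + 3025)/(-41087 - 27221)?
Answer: -298/17077 ≈ -0.017450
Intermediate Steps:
(-1833 + 3025)/(-41087 - 27221) = 1192/(-68308) = 1192*(-1/68308) = -298/17077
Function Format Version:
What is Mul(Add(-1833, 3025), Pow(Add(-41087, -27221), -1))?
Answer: Rational(-298, 17077) ≈ -0.017450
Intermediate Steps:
Mul(Add(-1833, 3025), Pow(Add(-41087, -27221), -1)) = Mul(1192, Pow(-68308, -1)) = Mul(1192, Rational(-1, 68308)) = Rational(-298, 17077)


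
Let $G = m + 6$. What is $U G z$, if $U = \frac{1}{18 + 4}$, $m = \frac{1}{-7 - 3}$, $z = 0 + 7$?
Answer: $\frac{413}{220} \approx 1.8773$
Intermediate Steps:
$z = 7$
$m = - \frac{1}{10}$ ($m = \frac{1}{-10} = - \frac{1}{10} \approx -0.1$)
$G = \frac{59}{10}$ ($G = - \frac{1}{10} + 6 = \frac{59}{10} \approx 5.9$)
$U = \frac{1}{22} \approx 0.045455$
$U G z = \frac{1}{22} \cdot \frac{59}{10} \cdot 7 = \frac{59}{220} \cdot 7 = \frac{413}{220}$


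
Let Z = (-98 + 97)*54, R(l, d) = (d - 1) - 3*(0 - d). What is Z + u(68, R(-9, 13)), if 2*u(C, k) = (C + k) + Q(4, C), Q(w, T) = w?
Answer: 15/2 ≈ 7.5000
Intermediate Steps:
R(l, d) = -1 + 4*d (R(l, d) = (-1 + d) - (-3)*d = (-1 + d) + 3*d = -1 + 4*d)
u(C, k) = 2 + C/2 + k/2 (u(C, k) = ((C + k) + 4)/2 = (4 + C + k)/2 = 2 + C/2 + k/2)
Z = -54 (Z = -1*54 = -54)
Z + u(68, R(-9, 13)) = -54 + (2 + (1/2)*68 + (-1 + 4*13)/2) = -54 + (2 + 34 + (-1 + 52)/2) = -54 + (2 + 34 + (1/2)*51) = -54 + (2 + 34 + 51/2) = -54 + 123/2 = 15/2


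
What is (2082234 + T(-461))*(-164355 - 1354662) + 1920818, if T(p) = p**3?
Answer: 145658461542917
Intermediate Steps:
(2082234 + T(-461))*(-164355 - 1354662) + 1920818 = (2082234 + (-461)**3)*(-164355 - 1354662) + 1920818 = (2082234 - 97972181)*(-1519017) + 1920818 = -95889947*(-1519017) + 1920818 = 145658459622099 + 1920818 = 145658461542917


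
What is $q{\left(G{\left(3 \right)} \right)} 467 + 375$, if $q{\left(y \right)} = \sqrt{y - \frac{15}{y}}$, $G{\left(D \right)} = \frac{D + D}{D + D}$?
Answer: $375 + 467 i \sqrt{14} \approx 375.0 + 1747.4 i$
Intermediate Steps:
$G{\left(D \right)} = 1$ ($G{\left(D \right)} = \frac{2 D}{2 D} = 2 D \frac{1}{2 D} = 1$)
$q{\left(G{\left(3 \right)} \right)} 467 + 375 = \sqrt{1 - \frac{15}{1}} \cdot 467 + 375 = \sqrt{1 - 15} \cdot 467 + 375 = \sqrt{-14} \cdot 467 + 375 = i \sqrt{14} \cdot 467 + 375 = 467 i \sqrt{14} + 375 = 375 + 467 i \sqrt{14}$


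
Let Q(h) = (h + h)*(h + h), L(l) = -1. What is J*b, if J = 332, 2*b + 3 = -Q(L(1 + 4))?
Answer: -1162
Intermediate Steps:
Q(h) = 4*h² (Q(h) = (2*h)*(2*h) = 4*h²)
b = -7/2 (b = -3/2 + (-4*(-1)²)/2 = -3/2 + (-4)/2 = -3/2 + (-1*4)/2 = -3/2 + (½)*(-4) = -3/2 - 2 = -7/2 ≈ -3.5000)
J*b = 332*(-7/2) = -1162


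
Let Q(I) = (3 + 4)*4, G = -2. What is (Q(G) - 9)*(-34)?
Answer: -646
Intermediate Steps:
Q(I) = 28 (Q(I) = 7*4 = 28)
(Q(G) - 9)*(-34) = (28 - 9)*(-34) = 19*(-34) = -646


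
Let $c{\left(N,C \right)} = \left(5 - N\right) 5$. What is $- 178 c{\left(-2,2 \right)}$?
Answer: $-6230$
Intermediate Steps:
$c{\left(N,C \right)} = 25 - 5 N$
$- 178 c{\left(-2,2 \right)} = - 178 \left(25 - -10\right) = - 178 \left(25 + 10\right) = \left(-178\right) 35 = -6230$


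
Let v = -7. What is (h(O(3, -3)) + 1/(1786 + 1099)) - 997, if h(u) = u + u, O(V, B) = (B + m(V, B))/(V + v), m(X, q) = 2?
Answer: -5749803/5770 ≈ -996.50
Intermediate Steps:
O(V, B) = (2 + B)/(-7 + V) (O(V, B) = (B + 2)/(V - 7) = (2 + B)/(-7 + V))
h(u) = 2*u
(h(O(3, -3)) + 1/(1786 + 1099)) - 997 = (2*((2 - 3)/(-7 + 3)) + 1/(1786 + 1099)) - 997 = (2*(-1/(-4)) + 1/2885) - 997 = (2*(-¼*(-1)) + 1/2885) - 997 = (2*(¼) + 1/2885) - 997 = (½ + 1/2885) - 997 = 2887/5770 - 997 = -5749803/5770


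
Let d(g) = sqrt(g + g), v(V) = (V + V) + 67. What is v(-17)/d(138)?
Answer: 11*sqrt(69)/46 ≈ 1.9864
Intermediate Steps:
v(V) = 67 + 2*V (v(V) = 2*V + 67 = 67 + 2*V)
d(g) = sqrt(2)*sqrt(g) (d(g) = sqrt(2*g) = sqrt(2)*sqrt(g))
v(-17)/d(138) = (67 + 2*(-17))/((sqrt(2)*sqrt(138))) = (67 - 34)/((2*sqrt(69))) = 33*(sqrt(69)/138) = 11*sqrt(69)/46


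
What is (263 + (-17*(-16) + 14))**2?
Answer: 301401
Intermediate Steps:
(263 + (-17*(-16) + 14))**2 = (263 + (272 + 14))**2 = (263 + 286)**2 = 549**2 = 301401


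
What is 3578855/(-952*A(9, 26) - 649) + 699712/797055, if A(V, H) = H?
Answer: -314974543057/2249554895 ≈ -140.02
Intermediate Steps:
3578855/(-952*A(9, 26) - 649) + 699712/797055 = 3578855/(-952*26 - 649) + 699712/797055 = 3578855/(-24752 - 649) + 699712*(1/797055) = 3578855/(-25401) + 699712/797055 = 3578855*(-1/25401) + 699712/797055 = -3578855/25401 + 699712/797055 = -314974543057/2249554895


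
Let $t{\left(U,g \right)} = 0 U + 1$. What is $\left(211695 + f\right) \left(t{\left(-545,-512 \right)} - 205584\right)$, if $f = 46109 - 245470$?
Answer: $-2535660722$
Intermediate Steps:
$t{\left(U,g \right)} = 1$ ($t{\left(U,g \right)} = 0 + 1 = 1$)
$f = -199361$ ($f = 46109 - 245470 = -199361$)
$\left(211695 + f\right) \left(t{\left(-545,-512 \right)} - 205584\right) = \left(211695 - 199361\right) \left(1 - 205584\right) = 12334 \left(-205583\right) = -2535660722$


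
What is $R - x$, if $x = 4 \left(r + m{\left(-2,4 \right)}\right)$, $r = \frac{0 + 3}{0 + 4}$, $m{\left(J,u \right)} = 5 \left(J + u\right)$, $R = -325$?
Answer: $-368$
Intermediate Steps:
$m{\left(J,u \right)} = 5 J + 5 u$
$r = \frac{3}{4} \approx 0.75$
$x = 43$ ($x = 4 \left(\frac{3}{4} + \left(5 \left(-2\right) + 5 \cdot 4\right)\right) = 4 \left(\frac{3}{4} + \left(-10 + 20\right)\right) = 4 \left(\frac{3}{4} + 10\right) = 4 \cdot \frac{43}{4} = 43$)
$R - x = -325 - 43 = -368$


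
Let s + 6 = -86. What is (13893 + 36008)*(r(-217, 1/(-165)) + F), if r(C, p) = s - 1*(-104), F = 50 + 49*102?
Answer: 252499060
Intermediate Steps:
s = -92 (s = -6 - 86 = -92)
F = 5048 (F = 50 + 4998 = 5048)
r(C, p) = 12 (r(C, p) = -92 - 1*(-104) = -92 + 104 = 12)
(13893 + 36008)*(r(-217, 1/(-165)) + F) = (13893 + 36008)*(12 + 5048) = 49901*5060 = 252499060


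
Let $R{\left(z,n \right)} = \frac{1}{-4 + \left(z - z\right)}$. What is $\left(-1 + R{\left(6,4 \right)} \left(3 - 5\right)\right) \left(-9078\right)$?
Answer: $4539$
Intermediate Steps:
$R{\left(z,n \right)} = - \frac{1}{4}$ ($R{\left(z,n \right)} = \frac{1}{-4 + 0} = \frac{1}{-4} = - \frac{1}{4}$)
$\left(-1 + R{\left(6,4 \right)} \left(3 - 5\right)\right) \left(-9078\right) = \left(-1 - \frac{3 - 5}{4}\right) \left(-9078\right) = \left(-1 - - \frac{1}{2}\right) \left(-9078\right) = \left(-1 + \frac{1}{2}\right) \left(-9078\right) = \left(- \frac{1}{2}\right) \left(-9078\right) = 4539$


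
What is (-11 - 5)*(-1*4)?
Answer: 64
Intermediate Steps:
(-11 - 5)*(-1*4) = -16*(-4) = 64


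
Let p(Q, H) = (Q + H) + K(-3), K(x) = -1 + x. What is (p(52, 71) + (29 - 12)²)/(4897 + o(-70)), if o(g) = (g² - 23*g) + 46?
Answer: 408/11453 ≈ 0.035624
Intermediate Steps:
o(g) = 46 + g² - 23*g
p(Q, H) = -4 + H + Q (p(Q, H) = (Q + H) + (-1 - 3) = (H + Q) - 4 = -4 + H + Q)
(p(52, 71) + (29 - 12)²)/(4897 + o(-70)) = ((-4 + 71 + 52) + (29 - 12)²)/(4897 + (46 + (-70)² - 23*(-70))) = (119 + 17²)/(4897 + (46 + 4900 + 1610)) = (119 + 289)/(4897 + 6556) = 408/11453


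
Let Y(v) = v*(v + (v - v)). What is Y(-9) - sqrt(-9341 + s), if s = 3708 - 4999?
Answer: 81 - 2*I*sqrt(2658) ≈ 81.0 - 103.11*I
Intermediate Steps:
s = -1291
Y(v) = v**2 (Y(v) = v*(v + 0) = v*v = v**2)
Y(-9) - sqrt(-9341 + s) = (-9)**2 - sqrt(-9341 - 1291) = 81 - sqrt(-10632) = 81 - 2*I*sqrt(2658)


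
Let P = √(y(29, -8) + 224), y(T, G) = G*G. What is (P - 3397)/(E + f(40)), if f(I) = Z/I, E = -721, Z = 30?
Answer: 316/67 - 48*√2/2881 ≈ 4.6929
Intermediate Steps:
y(T, G) = G²
P = 12*√2 (P = √((-8)² + 224) = √(64 + 224) = √288 = 12*√2 ≈ 16.971)
f(I) = 30/I
(P - 3397)/(E + f(40)) = (12*√2 - 3397)/(-721 + 30/40) = (-3397 + 12*√2)/(-721 + 30*(1/40)) = (-3397 + 12*√2)/(-721 + ¾) = (-3397 + 12*√2)/(-2881/4) = (-3397 + 12*√2)*(-4/2881) = 316/67 - 48*√2/2881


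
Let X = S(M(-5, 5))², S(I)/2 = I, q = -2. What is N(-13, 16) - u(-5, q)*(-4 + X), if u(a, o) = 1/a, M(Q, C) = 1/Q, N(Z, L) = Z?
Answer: -1721/125 ≈ -13.768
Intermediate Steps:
S(I) = 2*I
X = 4/25 (X = (2/(-5))² = (2*(-⅕))² = (-⅖)² = 4/25 ≈ 0.16000)
N(-13, 16) - u(-5, q)*(-4 + X) = -13 - (-4 + 4/25)/(-5) = -13 - (-1)*(-96)/(5*25) = -13 - 1*96/125 = -13 - 96/125 = -1721/125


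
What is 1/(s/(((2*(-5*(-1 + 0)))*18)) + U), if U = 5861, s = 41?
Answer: 180/1055021 ≈ 0.00017061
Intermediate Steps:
1/(s/(((2*(-5*(-1 + 0)))*18)) + U) = 1/(41/(((2*(-5*(-1 + 0)))*18)) + 5861) = 1/(41/(((2*(-5*(-1)))*18)) + 5861) = 1/(41/(((2*5)*18)) + 5861) = 1/(41/((10*18)) + 5861) = 1/(41/180 + 5861) = 1/(1055021/180) = 180/1055021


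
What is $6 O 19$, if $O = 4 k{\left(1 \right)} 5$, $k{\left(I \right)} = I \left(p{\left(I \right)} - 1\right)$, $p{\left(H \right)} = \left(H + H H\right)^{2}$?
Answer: $6840$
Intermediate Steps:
$p{\left(H \right)} = \left(H + H^{2}\right)^{2}$
$k{\left(I \right)} = I \left(-1 + I^{2} \left(1 + I\right)^{2}\right)$ ($k{\left(I \right)} = I \left(I^{2} \left(1 + I\right)^{2} - 1\right) = I \left(-1 + I^{2} \left(1 + I\right)^{2}\right)$)
$O = 60$ ($O = 4 \left(\left(-1\right) 1 + 1^{3} \left(1 + 1\right)^{2}\right) 5 = 4 \left(-1 + 1 \cdot 2^{2}\right) 5 = 4 \left(-1 + 1 \cdot 4\right) 5 = 4 \left(-1 + 4\right) 5 = 4 \cdot 3 \cdot 5 = 12 \cdot 5 = 60$)
$6 O 19 = 6 \cdot 60 \cdot 19 = 360 \cdot 19 = 6840$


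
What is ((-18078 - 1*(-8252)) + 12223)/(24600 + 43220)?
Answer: 2397/67820 ≈ 0.035344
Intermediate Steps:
((-18078 - 1*(-8252)) + 12223)/(24600 + 43220) = ((-18078 + 8252) + 12223)/67820 = (-9826 + 12223)*(1/67820) = 2397*(1/67820) = 2397/67820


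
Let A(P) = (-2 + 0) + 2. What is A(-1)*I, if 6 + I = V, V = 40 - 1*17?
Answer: 0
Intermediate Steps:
A(P) = 0 (A(P) = -2 + 2 = 0)
V = 23 (V = 40 - 17 = 23)
I = 17 (I = -6 + 23 = 17)
A(-1)*I = 0*17 = 0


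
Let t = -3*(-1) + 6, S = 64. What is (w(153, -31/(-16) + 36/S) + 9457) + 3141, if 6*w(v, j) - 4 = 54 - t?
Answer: 75637/6 ≈ 12606.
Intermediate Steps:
t = 9 (t = 3 + 6 = 9)
w(v, j) = 49/6 (w(v, j) = ⅔ + (54 - 1*9)/6 = ⅔ + (54 - 9)/6 = ⅔ + (⅙)*45 = ⅔ + 15/2 = 49/6)
(w(153, -31/(-16) + 36/S) + 9457) + 3141 = (49/6 + 9457) + 3141 = 56791/6 + 3141 = 75637/6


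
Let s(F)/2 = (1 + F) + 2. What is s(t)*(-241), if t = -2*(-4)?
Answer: -5302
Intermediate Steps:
t = 8
s(F) = 6 + 2*F (s(F) = 2*((1 + F) + 2) = 2*(3 + F) = 6 + 2*F)
s(t)*(-241) = (6 + 2*8)*(-241) = (6 + 16)*(-241) = 22*(-241) = -5302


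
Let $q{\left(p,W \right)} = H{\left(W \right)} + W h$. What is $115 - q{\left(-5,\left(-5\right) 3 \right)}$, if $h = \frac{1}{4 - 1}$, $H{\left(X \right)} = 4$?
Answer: $116$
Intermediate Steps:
$h = \frac{1}{3} \approx 0.33333$
$q{\left(p,W \right)} = 4 + \frac{W}{3}$ ($q{\left(p,W \right)} = 4 + W \frac{1}{3} = 4 + \frac{W}{3}$)
$115 - q{\left(-5,\left(-5\right) 3 \right)} = 115 - \left(4 + \frac{\left(-5\right) 3}{3}\right) = 115 - \left(4 + \frac{1}{3} \left(-15\right)\right) = 115 - \left(4 - 5\right) = 115 - -1 = 115 + 1 = 116$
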